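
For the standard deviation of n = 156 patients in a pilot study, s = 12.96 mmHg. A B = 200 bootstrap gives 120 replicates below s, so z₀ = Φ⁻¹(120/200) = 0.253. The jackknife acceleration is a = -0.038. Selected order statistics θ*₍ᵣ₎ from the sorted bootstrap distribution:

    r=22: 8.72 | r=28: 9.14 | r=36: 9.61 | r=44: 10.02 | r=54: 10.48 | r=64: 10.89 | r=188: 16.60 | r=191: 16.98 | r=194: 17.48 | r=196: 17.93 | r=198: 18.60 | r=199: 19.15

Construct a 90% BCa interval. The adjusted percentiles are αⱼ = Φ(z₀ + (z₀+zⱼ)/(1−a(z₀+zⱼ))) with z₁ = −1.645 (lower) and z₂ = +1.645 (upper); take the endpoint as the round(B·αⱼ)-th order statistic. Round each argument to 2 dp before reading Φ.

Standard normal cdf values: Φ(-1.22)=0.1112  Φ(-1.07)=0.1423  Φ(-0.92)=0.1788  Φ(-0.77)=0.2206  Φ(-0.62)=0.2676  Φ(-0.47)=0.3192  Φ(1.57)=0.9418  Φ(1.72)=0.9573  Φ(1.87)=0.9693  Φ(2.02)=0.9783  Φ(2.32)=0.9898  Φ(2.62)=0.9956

(8.72, 17.93)

Lower: z₀ + z₁ = 0.253 + (-1.645) = -1.392; 1 − a(z₀+z₁) = 1 − (-0.038)(-1.392) = 0.9471; argument = 0.253 + (-1.392)/0.9471 = -1.2167 → -1.22.
α₁ = Φ(-1.22) = 0.1112; rank = round(200 × 0.1112) = 22; θ*₍22₎ = 8.72.
Upper: z₀ + z₂ = 1.898; 1 − a(z₀+z₂) = 1.0721; argument = 2.0233 → 2.02; α₂ = 0.9783; rank = 196; θ*₍196₎ = 17.93.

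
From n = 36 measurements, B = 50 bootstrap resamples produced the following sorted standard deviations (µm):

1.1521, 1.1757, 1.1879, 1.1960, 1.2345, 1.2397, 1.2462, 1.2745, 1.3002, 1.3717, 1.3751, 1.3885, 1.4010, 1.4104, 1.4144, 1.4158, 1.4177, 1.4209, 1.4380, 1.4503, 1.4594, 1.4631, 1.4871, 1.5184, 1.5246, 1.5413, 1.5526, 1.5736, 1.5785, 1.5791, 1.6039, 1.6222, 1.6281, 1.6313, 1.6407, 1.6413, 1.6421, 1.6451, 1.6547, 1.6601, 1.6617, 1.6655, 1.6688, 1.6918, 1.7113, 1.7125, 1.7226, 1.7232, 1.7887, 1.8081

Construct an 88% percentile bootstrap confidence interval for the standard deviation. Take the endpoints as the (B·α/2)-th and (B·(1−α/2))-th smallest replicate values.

(1.1879, 1.7226)

α = 0.12; lower rank = 50 × 0.060 = 3; upper rank = 50 × 0.940 = 47.
The 3rd smallest replicate is 1.1879; the 47th is 1.7226.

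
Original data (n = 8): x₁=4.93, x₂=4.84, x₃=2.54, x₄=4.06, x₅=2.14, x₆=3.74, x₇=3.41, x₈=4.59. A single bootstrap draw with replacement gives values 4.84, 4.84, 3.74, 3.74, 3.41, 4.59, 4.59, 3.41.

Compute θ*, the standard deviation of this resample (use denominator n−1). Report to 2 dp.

Mean = 4.1450; sum of squared deviations = 2.7706
s² = 2.7706 / 7 = 0.3958
s = √0.3958 = 0.63

θ* = 0.63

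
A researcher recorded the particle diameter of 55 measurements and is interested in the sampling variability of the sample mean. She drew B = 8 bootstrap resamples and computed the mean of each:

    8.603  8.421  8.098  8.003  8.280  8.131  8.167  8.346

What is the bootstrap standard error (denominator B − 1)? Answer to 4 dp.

Bootstrap SE is the standard deviation of the 8 replicate means.
Mean of replicates: (8.603 + 8.421 + 8.098 + 8.003 + 8.280 + 8.131 + 8.167 + 8.346) / 8 = 66.04900 / 8 = 8.25613
Sum of squared deviations: (+0.34687)² + (+0.16487)² + (−0.15813)² + (−0.25313)² + (+0.02387)² + (−0.12513)² + (−0.08913)² + (+0.08987)² = 0.26883
Variance = 0.26883 / 7 = 0.03840
SE* = √0.03840

SE* = 0.1960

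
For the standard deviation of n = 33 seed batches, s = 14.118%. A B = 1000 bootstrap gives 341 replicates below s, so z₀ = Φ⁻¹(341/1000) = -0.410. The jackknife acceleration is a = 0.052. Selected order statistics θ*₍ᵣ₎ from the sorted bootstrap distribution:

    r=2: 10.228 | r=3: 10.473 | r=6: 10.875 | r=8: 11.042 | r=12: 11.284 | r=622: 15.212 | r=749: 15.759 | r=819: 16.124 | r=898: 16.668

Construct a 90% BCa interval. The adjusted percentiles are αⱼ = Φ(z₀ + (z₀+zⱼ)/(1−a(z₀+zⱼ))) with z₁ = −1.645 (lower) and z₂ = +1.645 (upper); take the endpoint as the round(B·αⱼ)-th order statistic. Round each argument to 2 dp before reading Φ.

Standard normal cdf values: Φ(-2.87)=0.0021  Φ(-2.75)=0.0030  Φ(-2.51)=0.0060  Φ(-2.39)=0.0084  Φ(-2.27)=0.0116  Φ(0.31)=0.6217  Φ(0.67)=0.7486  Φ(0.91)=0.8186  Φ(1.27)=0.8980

(11.284, 16.124)

Lower: z₀ + z₁ = -0.410 + (-1.645) = -2.055; 1 − a(z₀+z₁) = 1 − (0.052)(-2.055) = 1.1069; argument = -0.410 + (-2.055)/1.1069 = -2.2666 → -2.27.
α₁ = Φ(-2.27) = 0.0116; rank = round(1000 × 0.0116) = 12; θ*₍12₎ = 11.284.
Upper: z₀ + z₂ = 1.235; 1 − a(z₀+z₂) = 0.9358; argument = 0.9098 → 0.91; α₂ = 0.8186; rank = 819; θ*₍819₎ = 16.124.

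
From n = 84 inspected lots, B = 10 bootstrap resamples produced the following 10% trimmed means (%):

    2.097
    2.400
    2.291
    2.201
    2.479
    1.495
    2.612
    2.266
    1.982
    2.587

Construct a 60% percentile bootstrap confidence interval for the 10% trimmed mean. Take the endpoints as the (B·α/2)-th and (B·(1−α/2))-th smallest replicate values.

Sorted replicates: 1.495, 1.982, 2.097, 2.201, 2.266, 2.291, 2.400, 2.479, 2.587, 2.612
α = 0.40; lower rank = 10 × 0.200 = 2; upper rank = 10 × 0.800 = 8.
The 2nd smallest replicate is 1.982; the 8th is 2.479.

(1.982, 2.479)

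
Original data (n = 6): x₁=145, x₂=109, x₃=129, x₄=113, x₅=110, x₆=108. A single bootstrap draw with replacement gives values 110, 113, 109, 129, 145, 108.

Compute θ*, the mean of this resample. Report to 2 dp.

Mean = (110 + 113 + 109 + 129 + 145 + 108) / 6 = 714.0 / 6 = 119.00

θ* = 119.00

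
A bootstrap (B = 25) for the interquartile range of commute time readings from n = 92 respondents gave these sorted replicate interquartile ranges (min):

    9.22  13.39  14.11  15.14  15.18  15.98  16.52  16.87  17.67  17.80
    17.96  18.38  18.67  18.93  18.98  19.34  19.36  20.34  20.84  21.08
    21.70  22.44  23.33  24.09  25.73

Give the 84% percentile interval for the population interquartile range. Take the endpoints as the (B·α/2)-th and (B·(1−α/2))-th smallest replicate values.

(13.39, 23.33)

α = 0.16; lower rank = 25 × 0.080 = 2; upper rank = 25 × 0.920 = 23.
The 2nd smallest replicate is 13.39; the 23rd is 23.33.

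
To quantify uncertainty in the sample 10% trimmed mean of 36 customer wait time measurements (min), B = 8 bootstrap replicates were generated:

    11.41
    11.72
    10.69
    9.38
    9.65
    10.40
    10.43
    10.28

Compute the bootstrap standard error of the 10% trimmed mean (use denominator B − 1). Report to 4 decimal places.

Bootstrap SE is the standard deviation of the 8 replicate 10% trimmed means.
Mean of replicates: (11.41 + 11.72 + 10.69 + 9.38 + 9.65 + 10.40 + 10.43 + 10.28) / 8 = 83.96000 / 8 = 10.49500
Sum of squared deviations: (+0.91500)² + (+1.22500)² + (+0.19500)² + (−1.11500)² + (−0.84500)² + (−0.09500)² + (−0.06500)² + (−0.21500)² = 4.39260
Variance = 4.39260 / 7 = 0.62751
SE* = √0.62751

SE* = 0.7922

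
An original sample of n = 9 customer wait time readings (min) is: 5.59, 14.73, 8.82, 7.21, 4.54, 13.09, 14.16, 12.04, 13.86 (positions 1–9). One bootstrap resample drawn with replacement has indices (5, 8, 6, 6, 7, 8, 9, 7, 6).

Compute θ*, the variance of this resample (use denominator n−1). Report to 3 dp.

θ* = 8.942

Resample values: 4.54, 12.04, 13.09, 13.09, 14.16, 12.04, 13.86, 14.16, 13.09.
Mean = 12.2300; sum of squared deviations = 71.5338
s² = 71.5338 / 8 = 8.9417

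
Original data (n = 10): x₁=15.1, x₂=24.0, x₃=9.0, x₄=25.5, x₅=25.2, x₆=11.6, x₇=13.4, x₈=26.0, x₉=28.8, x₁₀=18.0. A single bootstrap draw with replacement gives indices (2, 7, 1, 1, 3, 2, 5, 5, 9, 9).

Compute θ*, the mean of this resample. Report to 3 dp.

Resample values: 24.0, 13.4, 15.1, 15.1, 9.0, 24.0, 25.2, 25.2, 28.8, 28.8.
Mean = (24.0 + 13.4 + 15.1 + 15.1 + 9.0 + 24.0 + 25.2 + 25.2 + 28.8 + 28.8) / 10 = 208.60 / 10 = 20.860

θ* = 20.860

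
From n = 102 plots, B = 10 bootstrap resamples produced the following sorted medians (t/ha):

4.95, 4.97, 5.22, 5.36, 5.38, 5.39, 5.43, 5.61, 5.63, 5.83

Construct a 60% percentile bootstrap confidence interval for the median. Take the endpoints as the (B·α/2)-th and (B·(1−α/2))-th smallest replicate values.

α = 0.40; lower rank = 10 × 0.200 = 2; upper rank = 10 × 0.800 = 8.
The 2nd smallest replicate is 4.97; the 8th is 5.61.

(4.97, 5.61)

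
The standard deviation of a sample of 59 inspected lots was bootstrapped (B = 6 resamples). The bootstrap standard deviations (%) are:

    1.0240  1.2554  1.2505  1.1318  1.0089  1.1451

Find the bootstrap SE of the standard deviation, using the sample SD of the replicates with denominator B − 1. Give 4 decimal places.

Bootstrap SE is the standard deviation of the 6 replicate standard deviations.
Mean of replicates: (1.0240 + 1.2554 + 1.2505 + 1.1318 + 1.0089 + 1.1451) / 6 = 6.81570 / 6 = 1.13595
Sum of squared deviations: (−0.11195)² + (+0.11945)² + (+0.11455)² + (−0.00415)² + (−0.12705)² + (+0.00915)² = 0.05617
Variance = 0.05617 / 5 = 0.01123
SE* = √0.01123

SE* = 0.1060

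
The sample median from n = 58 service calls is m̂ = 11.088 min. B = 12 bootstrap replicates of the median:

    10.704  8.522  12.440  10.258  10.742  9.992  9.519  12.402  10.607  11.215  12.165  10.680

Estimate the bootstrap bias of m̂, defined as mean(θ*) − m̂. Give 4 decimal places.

mean(θ*) = (10.704 + 8.522 + 12.440 + 10.258 + 10.742 + 9.992 + 9.519 + 12.402 + 10.607 + 11.215 + 12.165 + 10.680) / 12 = 10.77050
bias = 10.77050 − 11.088

bias = −0.3175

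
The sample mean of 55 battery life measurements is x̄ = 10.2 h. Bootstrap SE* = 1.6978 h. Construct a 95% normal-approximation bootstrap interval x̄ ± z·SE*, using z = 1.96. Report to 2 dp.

Margin = 1.96 × 1.6978 = 3.328
Interval: 10.2 ± 3.328

(6.87, 13.53)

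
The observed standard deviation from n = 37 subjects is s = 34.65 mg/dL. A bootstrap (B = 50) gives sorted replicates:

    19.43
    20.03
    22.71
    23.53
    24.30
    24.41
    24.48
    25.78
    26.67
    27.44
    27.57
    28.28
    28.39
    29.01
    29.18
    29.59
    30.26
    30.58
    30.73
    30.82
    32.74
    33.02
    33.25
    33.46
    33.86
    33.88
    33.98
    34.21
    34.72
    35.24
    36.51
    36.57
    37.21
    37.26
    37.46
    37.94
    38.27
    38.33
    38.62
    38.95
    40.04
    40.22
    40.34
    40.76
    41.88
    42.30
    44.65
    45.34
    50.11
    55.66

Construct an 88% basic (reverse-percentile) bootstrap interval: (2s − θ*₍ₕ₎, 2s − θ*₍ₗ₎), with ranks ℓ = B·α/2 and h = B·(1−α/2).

Percentile endpoints at ranks 3 and 47: θ*₍3₎ = 22.71, θ*₍47₎ = 44.65.
Basic interval reflects these around s:
  lower = 2 × 34.65 − 44.65 = 24.65
  upper = 2 × 34.65 − 22.71 = 46.59

(24.65, 46.59)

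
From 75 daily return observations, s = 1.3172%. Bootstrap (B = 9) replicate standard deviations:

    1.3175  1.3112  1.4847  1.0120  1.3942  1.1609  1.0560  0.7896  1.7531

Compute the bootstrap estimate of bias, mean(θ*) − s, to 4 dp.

bias = −0.0640

mean(θ*) = (1.3175 + 1.3112 + 1.4847 + 1.0120 + 1.3942 + 1.1609 + 1.0560 + 0.7896 + 1.7531) / 9 = 1.25324
bias = 1.25324 − 1.3172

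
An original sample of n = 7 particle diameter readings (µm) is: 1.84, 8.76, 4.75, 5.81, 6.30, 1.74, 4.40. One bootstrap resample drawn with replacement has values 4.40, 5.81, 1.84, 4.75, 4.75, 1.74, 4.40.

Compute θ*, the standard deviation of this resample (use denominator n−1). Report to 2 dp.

θ* = 1.55

Mean = 3.9557; sum of squared deviations = 14.4806
s² = 14.4806 / 6 = 2.4134
s = √2.4134 = 1.55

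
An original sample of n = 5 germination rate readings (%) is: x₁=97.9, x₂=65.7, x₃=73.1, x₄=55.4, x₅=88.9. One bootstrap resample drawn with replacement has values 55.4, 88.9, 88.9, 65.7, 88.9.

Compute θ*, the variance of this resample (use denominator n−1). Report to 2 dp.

θ* = 254.38

Mean = 77.5600; sum of squared deviations = 1017.5120
s² = 1017.5120 / 4 = 254.3780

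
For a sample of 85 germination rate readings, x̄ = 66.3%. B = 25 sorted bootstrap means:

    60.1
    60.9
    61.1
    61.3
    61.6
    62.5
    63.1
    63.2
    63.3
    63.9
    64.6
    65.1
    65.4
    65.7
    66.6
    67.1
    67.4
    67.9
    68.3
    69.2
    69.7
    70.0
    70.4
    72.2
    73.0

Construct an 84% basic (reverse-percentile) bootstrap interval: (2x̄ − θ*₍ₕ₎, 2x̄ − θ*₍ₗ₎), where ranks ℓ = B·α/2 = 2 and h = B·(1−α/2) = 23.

(62.2, 71.7)

Percentile endpoints at ranks 2 and 23: θ*₍2₎ = 60.9, θ*₍23₎ = 70.4.
Basic interval reflects these around x̄:
  lower = 2 × 66.3 − 70.4 = 62.2
  upper = 2 × 66.3 − 60.9 = 71.7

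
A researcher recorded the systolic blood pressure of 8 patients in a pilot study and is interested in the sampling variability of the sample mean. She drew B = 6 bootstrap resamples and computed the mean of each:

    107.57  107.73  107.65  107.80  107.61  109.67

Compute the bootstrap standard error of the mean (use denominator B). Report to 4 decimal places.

SE* = 0.7485

Bootstrap SE is the standard deviation of the 6 replicate means.
Mean of replicates: (107.57 + 107.73 + 107.65 + 107.80 + 107.61 + 109.67) / 6 = 648.03000 / 6 = 108.00500
Sum of squared deviations: (−0.43500)² + (−0.27500)² + (−0.35500)² + (−0.20500)² + (−0.39500)² + (+1.66500)² = 3.36115
Variance = 3.36115 / 6 = 0.56019
SE* = √0.56019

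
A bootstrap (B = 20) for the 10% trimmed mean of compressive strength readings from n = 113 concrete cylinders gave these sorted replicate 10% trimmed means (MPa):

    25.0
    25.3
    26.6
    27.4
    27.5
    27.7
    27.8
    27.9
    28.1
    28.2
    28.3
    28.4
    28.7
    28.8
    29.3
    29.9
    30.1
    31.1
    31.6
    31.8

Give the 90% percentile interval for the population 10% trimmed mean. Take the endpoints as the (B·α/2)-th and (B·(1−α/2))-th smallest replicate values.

α = 0.10; lower rank = 20 × 0.050 = 1; upper rank = 20 × 0.950 = 19.
The 1st smallest replicate is 25.0; the 19th is 31.6.

(25.0, 31.6)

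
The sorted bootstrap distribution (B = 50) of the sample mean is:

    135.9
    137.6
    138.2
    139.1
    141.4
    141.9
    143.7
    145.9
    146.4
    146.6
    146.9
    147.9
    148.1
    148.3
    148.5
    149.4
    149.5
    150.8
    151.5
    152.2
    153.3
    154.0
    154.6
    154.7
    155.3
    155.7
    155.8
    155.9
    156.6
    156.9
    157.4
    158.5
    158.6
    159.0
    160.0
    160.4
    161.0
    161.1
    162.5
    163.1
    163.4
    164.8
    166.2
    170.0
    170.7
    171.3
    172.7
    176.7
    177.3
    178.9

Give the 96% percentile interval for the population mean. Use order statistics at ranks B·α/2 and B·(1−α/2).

(135.9, 177.3)

α = 0.04; lower rank = 50 × 0.020 = 1; upper rank = 50 × 0.980 = 49.
The 1st smallest replicate is 135.9; the 49th is 177.3.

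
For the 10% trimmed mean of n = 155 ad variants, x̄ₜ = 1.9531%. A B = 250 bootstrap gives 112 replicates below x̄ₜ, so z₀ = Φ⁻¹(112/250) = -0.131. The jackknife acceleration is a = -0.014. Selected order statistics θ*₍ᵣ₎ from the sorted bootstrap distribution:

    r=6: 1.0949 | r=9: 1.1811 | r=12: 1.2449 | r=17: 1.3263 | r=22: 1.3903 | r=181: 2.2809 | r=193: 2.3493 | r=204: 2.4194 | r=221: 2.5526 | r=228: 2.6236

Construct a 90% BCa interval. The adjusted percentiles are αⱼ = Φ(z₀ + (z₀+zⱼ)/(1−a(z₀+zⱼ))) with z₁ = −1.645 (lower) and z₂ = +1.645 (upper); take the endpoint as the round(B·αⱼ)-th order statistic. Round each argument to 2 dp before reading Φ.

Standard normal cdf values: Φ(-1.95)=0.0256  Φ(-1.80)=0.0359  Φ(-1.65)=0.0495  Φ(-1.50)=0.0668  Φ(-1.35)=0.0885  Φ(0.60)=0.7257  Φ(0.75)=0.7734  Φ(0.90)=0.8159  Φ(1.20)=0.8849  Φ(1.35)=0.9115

Lower: z₀ + z₁ = -0.131 + (-1.645) = -1.776; 1 − a(z₀+z₁) = 1 − (-0.014)(-1.776) = 0.9751; argument = -0.131 + (-1.776)/0.9751 = -1.9523 → -1.95.
α₁ = Φ(-1.95) = 0.0256; rank = round(250 × 0.0256) = 6; θ*₍6₎ = 1.0949.
Upper: z₀ + z₂ = 1.514; 1 − a(z₀+z₂) = 1.0212; argument = 1.3516 → 1.35; α₂ = 0.9115; rank = 228; θ*₍228₎ = 2.6236.

(1.0949, 2.6236)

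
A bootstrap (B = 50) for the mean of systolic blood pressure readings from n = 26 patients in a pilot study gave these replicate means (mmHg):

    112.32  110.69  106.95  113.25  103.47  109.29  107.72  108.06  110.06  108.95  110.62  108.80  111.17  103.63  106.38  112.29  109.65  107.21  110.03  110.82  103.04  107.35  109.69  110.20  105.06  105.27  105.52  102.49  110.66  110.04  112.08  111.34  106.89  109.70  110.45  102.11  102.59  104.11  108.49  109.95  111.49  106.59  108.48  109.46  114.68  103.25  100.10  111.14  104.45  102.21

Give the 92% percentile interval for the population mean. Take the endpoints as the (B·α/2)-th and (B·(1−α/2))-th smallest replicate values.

(102.11, 112.32)

Sorted replicates: 100.10, 102.11, 102.21, 102.49, 102.59, 103.04, 103.25, 103.47, 103.63, 104.11, 104.45, 105.06, 105.27, 105.52, 106.38, 106.59, 106.89, 106.95, 107.21, 107.35, 107.72, 108.06, 108.48, 108.49, 108.80, 108.95, 109.29, 109.46, 109.65, 109.69, 109.70, 109.95, 110.03, 110.04, 110.06, 110.20, 110.45, 110.62, 110.66, 110.69, 110.82, 111.14, 111.17, 111.34, 111.49, 112.08, 112.29, 112.32, 113.25, 114.68
α = 0.08; lower rank = 50 × 0.040 = 2; upper rank = 50 × 0.960 = 48.
The 2nd smallest replicate is 102.11; the 48th is 112.32.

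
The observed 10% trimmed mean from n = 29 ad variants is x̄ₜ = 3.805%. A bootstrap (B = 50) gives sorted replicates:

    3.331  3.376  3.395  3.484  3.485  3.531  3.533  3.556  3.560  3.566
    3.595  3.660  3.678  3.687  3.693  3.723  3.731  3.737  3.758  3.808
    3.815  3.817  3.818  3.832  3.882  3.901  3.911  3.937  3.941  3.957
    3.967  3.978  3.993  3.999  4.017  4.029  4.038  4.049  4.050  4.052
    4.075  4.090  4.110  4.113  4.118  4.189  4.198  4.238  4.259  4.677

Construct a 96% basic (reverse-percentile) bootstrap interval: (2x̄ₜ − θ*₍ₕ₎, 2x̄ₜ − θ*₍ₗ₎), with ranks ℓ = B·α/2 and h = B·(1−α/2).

(3.351, 4.279)

Percentile endpoints at ranks 1 and 49: θ*₍1₎ = 3.331, θ*₍49₎ = 4.259.
Basic interval reflects these around x̄ₜ:
  lower = 2 × 3.805 − 4.259 = 3.351
  upper = 2 × 3.805 − 3.331 = 4.279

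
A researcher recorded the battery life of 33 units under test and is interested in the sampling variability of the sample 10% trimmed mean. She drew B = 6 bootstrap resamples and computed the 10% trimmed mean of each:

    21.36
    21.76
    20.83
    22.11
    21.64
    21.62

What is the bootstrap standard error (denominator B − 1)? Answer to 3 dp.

SE* = 0.430

Bootstrap SE is the standard deviation of the 6 replicate 10% trimmed means.
Mean of replicates: (21.36 + 21.76 + 20.83 + 22.11 + 21.64 + 21.62) / 6 = 129.3200 / 6 = 21.5533
Sum of squared deviations: (−0.1933)² + (+0.2067)² + (−0.7233)² + (+0.5567)² + (+0.0867)² + (+0.0667)² = 0.9251
Variance = 0.9251 / 5 = 0.1850
SE* = √0.1850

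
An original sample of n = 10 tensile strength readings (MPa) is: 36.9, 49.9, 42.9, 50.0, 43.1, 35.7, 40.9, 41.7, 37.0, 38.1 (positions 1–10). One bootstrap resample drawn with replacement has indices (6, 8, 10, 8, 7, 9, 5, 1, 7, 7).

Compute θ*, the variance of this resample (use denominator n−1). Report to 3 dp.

θ* = 6.397

Resample values: 35.7, 41.7, 38.1, 41.7, 40.9, 37.0, 43.1, 36.9, 40.9, 40.9.
Mean = 39.6900; sum of squared deviations = 57.5690
s² = 57.5690 / 9 = 6.3966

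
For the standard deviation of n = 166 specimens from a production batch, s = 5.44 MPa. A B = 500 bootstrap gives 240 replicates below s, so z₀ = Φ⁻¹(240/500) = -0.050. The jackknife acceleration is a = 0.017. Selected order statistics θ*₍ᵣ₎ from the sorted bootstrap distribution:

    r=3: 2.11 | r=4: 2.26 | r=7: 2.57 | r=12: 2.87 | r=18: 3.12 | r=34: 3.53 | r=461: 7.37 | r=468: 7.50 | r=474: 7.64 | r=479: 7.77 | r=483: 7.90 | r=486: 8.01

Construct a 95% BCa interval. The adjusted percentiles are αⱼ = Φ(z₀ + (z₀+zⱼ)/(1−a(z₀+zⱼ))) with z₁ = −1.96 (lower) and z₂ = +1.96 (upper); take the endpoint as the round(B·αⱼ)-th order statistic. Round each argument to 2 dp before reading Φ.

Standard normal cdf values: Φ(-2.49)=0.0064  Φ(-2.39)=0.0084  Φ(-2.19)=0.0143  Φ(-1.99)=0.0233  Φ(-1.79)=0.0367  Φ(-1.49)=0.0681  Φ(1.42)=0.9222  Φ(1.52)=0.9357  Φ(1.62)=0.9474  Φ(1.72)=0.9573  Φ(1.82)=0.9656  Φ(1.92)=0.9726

(2.87, 8.01)

Lower: z₀ + z₁ = -0.050 + (-1.960) = -2.010; 1 − a(z₀+z₁) = 1 − (0.017)(-2.010) = 1.0342; argument = -0.050 + (-2.010)/1.0342 = -1.9936 → -1.99.
α₁ = Φ(-1.99) = 0.0233; rank = round(500 × 0.0233) = 12; θ*₍12₎ = 2.87.
Upper: z₀ + z₂ = 1.910; 1 − a(z₀+z₂) = 0.9675; argument = 1.9241 → 1.92; α₂ = 0.9726; rank = 486; θ*₍486₎ = 8.01.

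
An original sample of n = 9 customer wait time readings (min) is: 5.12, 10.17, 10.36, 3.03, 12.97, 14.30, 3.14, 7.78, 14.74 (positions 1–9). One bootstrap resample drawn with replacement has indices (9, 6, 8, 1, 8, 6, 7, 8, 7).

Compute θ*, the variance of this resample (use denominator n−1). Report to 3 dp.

Resample values: 14.74, 14.30, 7.78, 5.12, 7.78, 14.30, 3.14, 7.78, 3.14.
Mean = 8.6756; sum of squared deviations = 176.3790
s² = 176.3790 / 8 = 22.0474

θ* = 22.047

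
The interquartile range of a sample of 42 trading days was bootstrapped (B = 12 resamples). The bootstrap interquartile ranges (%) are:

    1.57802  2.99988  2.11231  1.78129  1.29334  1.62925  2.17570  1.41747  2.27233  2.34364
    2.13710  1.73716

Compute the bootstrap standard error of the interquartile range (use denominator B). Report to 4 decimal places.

SE* = 0.4567

Bootstrap SE is the standard deviation of the 12 replicate interquartile ranges.
Mean of replicates: (1.57802 + 2.99988 + 2.11231 + 1.78129 + 1.29334 + 1.62925 + 2.17570 + 1.41747 + 2.27233 + 2.34364 + 2.13710 + 1.73716) / 12 = 23.477490 / 12 = 1.956457
Sum of squared deviations: (−0.378437)² + (+1.043423)² + (+0.155852)² + (−0.175167)² + (−0.663118)² + (−0.327207)² + (+0.219243)² + (−0.538987)² + (+0.315873)² + (+0.387183)² + (+0.180643)² + (−0.219297)² = 2.502692
Variance = 2.502692 / 12 = 0.208558
SE* = √0.208558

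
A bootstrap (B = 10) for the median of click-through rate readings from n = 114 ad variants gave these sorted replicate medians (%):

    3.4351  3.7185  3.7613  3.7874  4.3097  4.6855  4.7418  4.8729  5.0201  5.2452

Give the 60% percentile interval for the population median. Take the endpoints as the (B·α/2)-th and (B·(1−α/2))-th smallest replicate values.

α = 0.40; lower rank = 10 × 0.200 = 2; upper rank = 10 × 0.800 = 8.
The 2nd smallest replicate is 3.7185; the 8th is 4.8729.

(3.7185, 4.8729)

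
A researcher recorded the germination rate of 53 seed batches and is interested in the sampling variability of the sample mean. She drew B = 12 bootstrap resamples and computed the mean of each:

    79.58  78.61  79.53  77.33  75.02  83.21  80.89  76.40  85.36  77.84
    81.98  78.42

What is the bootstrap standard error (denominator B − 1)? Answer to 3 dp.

SE* = 2.943

Bootstrap SE is the standard deviation of the 12 replicate means.
Mean of replicates: (79.58 + 78.61 + 79.53 + 77.33 + 75.02 + 83.21 + 80.89 + 76.40 + 85.36 + 77.84 + 81.98 + 78.42) / 12 = 954.1700 / 12 = 79.5142
Sum of squared deviations: (+0.0658)² + (−0.9042)² + (+0.0158)² + (−2.1842)² + (−4.4942)² + (+3.6958)² + (+1.3758)² + (−3.1142)² + (+5.8458)² + (−1.6742)² + (+2.4658)² + (−1.0942)² = 95.2945
Variance = 95.2945 / 11 = 8.6631
SE* = √8.6631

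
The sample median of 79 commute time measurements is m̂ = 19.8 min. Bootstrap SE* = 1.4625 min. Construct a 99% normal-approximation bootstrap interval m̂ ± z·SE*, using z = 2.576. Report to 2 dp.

(16.03, 23.57)

Margin = 2.576 × 1.4625 = 3.767
Interval: 19.8 ± 3.767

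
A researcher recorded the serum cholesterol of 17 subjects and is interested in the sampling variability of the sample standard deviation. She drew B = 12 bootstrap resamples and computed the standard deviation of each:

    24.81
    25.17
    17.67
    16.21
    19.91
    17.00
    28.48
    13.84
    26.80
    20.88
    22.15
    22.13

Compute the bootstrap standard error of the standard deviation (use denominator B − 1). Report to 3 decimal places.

SE* = 4.531

Bootstrap SE is the standard deviation of the 12 replicate standard deviations.
Mean of replicates: (24.81 + 25.17 + 17.67 + 16.21 + 19.91 + 17.00 + 28.48 + 13.84 + 26.80 + 20.88 + 22.15 + 22.13) / 12 = 255.0500 / 12 = 21.2542
Sum of squared deviations: (+3.5558)² + (+3.9158)² + (−3.5842)² + (−5.0442)² + (−1.3442)² + (−4.2542)² + (+7.2258)² + (−7.4142)² + (+5.5458)² + (−0.3742)² + (+0.8958)² + (+0.8758)² = 225.8207
Variance = 225.8207 / 11 = 20.5292
SE* = √20.5292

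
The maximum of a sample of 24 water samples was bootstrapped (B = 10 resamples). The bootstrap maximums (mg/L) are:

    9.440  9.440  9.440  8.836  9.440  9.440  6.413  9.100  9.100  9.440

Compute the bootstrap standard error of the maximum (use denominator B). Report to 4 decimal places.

SE* = 0.8888

Bootstrap SE is the standard deviation of the 10 replicate maximums.
Mean of replicates: (9.440 + 9.440 + 9.440 + 8.836 + 9.440 + 9.440 + 6.413 + 9.100 + 9.100 + 9.440) / 10 = 90.08900 / 10 = 9.00890
Sum of squared deviations: (+0.43110)² + (+0.43110)² + (+0.43110)² + (−0.17290)² + (+0.43110)² + (+0.43110)² + (−2.59590)² + (+0.09110)² + (+0.09110)² + (+0.43110)² = 7.90027
Variance = 7.90027 / 10 = 0.79003
SE* = √0.79003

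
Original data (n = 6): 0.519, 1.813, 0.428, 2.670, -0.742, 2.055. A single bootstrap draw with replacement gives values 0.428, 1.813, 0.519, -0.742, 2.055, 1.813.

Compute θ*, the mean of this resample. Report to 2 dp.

θ* = 0.98

Mean = (0.428 + 1.813 + 0.519 + (-0.742) + 2.055 + 1.813) / 6 = 5.8860 / 6 = 0.98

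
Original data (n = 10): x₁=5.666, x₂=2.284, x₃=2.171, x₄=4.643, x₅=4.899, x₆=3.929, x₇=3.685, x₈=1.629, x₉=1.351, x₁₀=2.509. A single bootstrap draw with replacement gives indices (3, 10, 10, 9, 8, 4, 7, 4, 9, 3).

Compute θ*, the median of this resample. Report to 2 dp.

Resample values: 2.171, 2.509, 2.509, 1.351, 1.629, 4.643, 3.685, 4.643, 1.351, 2.171.
Sorted: 1.351, 1.351, 1.629, 2.171, 2.171, 2.509, 2.509, 3.685, 4.643, 4.643
Median = average of the two middle values = 2.34

θ* = 2.34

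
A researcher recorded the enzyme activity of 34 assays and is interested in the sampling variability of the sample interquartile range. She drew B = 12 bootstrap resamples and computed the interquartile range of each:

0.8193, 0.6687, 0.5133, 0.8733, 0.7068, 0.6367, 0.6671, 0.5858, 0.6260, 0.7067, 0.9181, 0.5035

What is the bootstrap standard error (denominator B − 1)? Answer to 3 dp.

Bootstrap SE is the standard deviation of the 12 replicate interquartile ranges.
Mean of replicates: (0.8193 + 0.6687 + 0.5133 + 0.8733 + 0.7068 + 0.6367 + 0.6671 + 0.5858 + 0.6260 + 0.7067 + 0.9181 + 0.5035) / 12 = 8.22530 / 12 = 0.68544
Sum of squared deviations: (+0.13386)² + (−0.01674)² + (−0.17214)² + (+0.18786)² + (+0.02136)² + (−0.04874)² + (−0.01834)² + (−0.09964)² + (−0.05944)² + (+0.02126)² + (+0.23266)² + (−0.18194)² = 0.18744
Variance = 0.18744 / 11 = 0.01704
SE* = √0.01704

SE* = 0.131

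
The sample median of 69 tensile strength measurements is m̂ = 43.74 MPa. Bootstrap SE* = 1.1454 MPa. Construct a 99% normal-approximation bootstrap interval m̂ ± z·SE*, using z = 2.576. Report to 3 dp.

(40.789, 46.691)

Margin = 2.576 × 1.1454 = 2.9506
Interval: 43.74 ± 2.9506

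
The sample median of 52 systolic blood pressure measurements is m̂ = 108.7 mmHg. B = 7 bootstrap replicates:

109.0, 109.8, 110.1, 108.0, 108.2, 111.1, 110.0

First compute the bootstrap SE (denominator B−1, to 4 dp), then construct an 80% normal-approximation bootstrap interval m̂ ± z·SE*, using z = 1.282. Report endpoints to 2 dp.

Mean of replicates = 109.4571; sum of squared deviations = 7.4371; SE* = √(7.4371/6) = 1.1133
Margin = 1.282 × 1.1133 = 1.427
Interval: 108.7 ± 1.427

(107.27, 110.13)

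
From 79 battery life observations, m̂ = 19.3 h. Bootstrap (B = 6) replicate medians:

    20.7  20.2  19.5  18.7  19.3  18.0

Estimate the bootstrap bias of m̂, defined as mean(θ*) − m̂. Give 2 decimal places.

bias = +0.10

mean(θ*) = (20.7 + 20.2 + 19.5 + 18.7 + 19.3 + 18.0) / 6 = 19.400
bias = 19.400 − 19.3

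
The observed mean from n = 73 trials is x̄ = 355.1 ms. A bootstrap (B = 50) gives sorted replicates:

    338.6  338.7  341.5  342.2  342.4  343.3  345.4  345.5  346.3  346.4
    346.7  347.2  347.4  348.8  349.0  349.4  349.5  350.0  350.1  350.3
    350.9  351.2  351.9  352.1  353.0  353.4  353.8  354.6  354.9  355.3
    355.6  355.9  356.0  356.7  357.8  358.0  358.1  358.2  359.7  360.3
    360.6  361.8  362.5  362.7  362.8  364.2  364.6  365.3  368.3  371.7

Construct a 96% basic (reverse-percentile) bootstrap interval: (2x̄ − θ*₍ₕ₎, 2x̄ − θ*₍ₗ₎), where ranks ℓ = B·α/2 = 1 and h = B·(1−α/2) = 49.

(341.9, 371.6)

Percentile endpoints at ranks 1 and 49: θ*₍1₎ = 338.6, θ*₍49₎ = 368.3.
Basic interval reflects these around x̄:
  lower = 2 × 355.1 − 368.3 = 341.9
  upper = 2 × 355.1 − 338.6 = 371.6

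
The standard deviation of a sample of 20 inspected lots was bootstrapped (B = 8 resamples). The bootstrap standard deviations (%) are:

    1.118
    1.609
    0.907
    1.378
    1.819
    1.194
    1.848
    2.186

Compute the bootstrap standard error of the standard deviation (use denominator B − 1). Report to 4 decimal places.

SE* = 0.4328

Bootstrap SE is the standard deviation of the 8 replicate standard deviations.
Mean of replicates: (1.118 + 1.609 + 0.907 + 1.378 + 1.819 + 1.194 + 1.848 + 2.186) / 8 = 12.05900 / 8 = 1.50737
Sum of squared deviations: (−0.38937)² + (+0.10163)² + (−0.60037)² + (−0.12938)² + (+0.31163)² + (−0.31337)² + (+0.34063)² + (+0.67863)² = 1.31100
Variance = 1.31100 / 7 = 0.18729
SE* = √0.18729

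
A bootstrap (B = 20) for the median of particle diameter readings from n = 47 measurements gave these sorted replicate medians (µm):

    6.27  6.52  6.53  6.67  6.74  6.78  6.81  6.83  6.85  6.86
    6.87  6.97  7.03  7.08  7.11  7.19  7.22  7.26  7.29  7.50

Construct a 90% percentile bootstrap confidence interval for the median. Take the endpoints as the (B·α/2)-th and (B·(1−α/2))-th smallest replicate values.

(6.27, 7.29)

α = 0.10; lower rank = 20 × 0.050 = 1; upper rank = 20 × 0.950 = 19.
The 1st smallest replicate is 6.27; the 19th is 7.29.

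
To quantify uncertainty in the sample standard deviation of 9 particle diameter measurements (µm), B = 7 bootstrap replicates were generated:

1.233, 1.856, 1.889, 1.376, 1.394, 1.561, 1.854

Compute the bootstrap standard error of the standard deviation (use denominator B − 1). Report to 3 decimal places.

Bootstrap SE is the standard deviation of the 7 replicate standard deviations.
Mean of replicates: (1.233 + 1.856 + 1.889 + 1.376 + 1.394 + 1.561 + 1.854) / 7 = 11.1630 / 7 = 1.5947
Sum of squared deviations: (−0.3617)² + (+0.2613)² + (+0.2943)² + (−0.2187)² + (−0.2007)² + (−0.0337)² + (+0.2593)² = 0.4422
Variance = 0.4422 / 6 = 0.0737
SE* = √0.0737

SE* = 0.271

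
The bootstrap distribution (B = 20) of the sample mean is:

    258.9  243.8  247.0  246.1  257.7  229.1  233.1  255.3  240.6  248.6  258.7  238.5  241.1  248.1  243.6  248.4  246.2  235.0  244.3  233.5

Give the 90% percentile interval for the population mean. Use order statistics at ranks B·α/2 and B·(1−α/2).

(229.1, 258.7)

Sorted replicates: 229.1, 233.1, 233.5, 235.0, 238.5, 240.6, 241.1, 243.6, 243.8, 244.3, 246.1, 246.2, 247.0, 248.1, 248.4, 248.6, 255.3, 257.7, 258.7, 258.9
α = 0.10; lower rank = 20 × 0.050 = 1; upper rank = 20 × 0.950 = 19.
The 1st smallest replicate is 229.1; the 19th is 258.7.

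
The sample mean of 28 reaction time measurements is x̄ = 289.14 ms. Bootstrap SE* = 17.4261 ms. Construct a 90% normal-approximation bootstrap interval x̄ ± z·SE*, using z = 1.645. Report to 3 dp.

(260.474, 317.806)

Margin = 1.645 × 17.4261 = 28.6659
Interval: 289.14 ± 28.6659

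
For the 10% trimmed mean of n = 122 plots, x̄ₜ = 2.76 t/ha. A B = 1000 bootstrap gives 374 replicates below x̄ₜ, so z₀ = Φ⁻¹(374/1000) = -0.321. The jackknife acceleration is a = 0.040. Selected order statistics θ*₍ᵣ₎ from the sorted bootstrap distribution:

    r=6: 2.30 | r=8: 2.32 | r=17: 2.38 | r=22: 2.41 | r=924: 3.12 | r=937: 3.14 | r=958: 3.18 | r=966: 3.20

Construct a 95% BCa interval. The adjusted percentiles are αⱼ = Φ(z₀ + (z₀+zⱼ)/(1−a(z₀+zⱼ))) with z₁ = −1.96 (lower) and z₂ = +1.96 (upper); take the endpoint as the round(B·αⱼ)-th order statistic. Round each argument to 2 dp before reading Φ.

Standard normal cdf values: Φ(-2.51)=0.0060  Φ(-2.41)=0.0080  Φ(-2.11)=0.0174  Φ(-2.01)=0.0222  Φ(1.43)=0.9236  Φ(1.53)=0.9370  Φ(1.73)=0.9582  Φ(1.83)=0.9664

(2.32, 3.12)

Lower: z₀ + z₁ = -0.321 + (-1.960) = -2.281; 1 − a(z₀+z₁) = 1 − (0.040)(-2.281) = 1.0912; argument = -0.321 + (-2.281)/1.0912 = -2.4113 → -2.41.
α₁ = Φ(-2.41) = 0.0080; rank = round(1000 × 0.0080) = 8; θ*₍8₎ = 2.32.
Upper: z₀ + z₂ = 1.639; 1 − a(z₀+z₂) = 0.9344; argument = 1.4330 → 1.43; α₂ = 0.9236; rank = 924; θ*₍924₎ = 3.12.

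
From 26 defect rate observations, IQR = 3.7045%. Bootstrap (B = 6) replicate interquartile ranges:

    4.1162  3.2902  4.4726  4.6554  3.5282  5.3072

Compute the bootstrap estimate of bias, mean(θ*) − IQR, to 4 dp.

bias = +0.5238

mean(θ*) = (4.1162 + 3.2902 + 4.4726 + 4.6554 + 3.5282 + 5.3072) / 6 = 4.22830
bias = 4.22830 − 3.7045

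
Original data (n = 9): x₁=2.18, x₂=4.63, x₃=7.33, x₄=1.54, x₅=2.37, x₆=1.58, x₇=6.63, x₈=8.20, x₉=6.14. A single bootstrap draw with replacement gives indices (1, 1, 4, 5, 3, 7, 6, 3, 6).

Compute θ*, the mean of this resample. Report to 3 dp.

θ* = 3.636

Resample values: 2.18, 2.18, 1.54, 2.37, 7.33, 6.63, 1.58, 7.33, 1.58.
Mean = (2.18 + 2.18 + 1.54 + 2.37 + 7.33 + 6.63 + 1.58 + 7.33 + 1.58) / 9 = 32.720 / 9 = 3.636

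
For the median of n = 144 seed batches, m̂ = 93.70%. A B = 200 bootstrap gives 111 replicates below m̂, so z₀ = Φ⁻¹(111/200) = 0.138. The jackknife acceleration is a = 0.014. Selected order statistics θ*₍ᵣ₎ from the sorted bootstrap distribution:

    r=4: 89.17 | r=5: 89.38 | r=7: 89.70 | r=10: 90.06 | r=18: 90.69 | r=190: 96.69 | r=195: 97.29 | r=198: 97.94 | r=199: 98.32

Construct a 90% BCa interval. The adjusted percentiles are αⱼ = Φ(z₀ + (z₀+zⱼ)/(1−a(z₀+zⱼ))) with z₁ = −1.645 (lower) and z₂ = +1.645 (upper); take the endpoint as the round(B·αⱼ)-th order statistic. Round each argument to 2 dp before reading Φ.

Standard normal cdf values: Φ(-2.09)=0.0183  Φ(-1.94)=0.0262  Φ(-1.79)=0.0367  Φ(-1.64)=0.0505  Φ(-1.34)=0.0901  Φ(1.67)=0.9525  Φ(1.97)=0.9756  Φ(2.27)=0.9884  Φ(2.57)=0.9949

(90.69, 97.29)

Lower: z₀ + z₁ = 0.138 + (-1.645) = -1.507; 1 − a(z₀+z₁) = 1 − (0.014)(-1.507) = 1.0211; argument = 0.138 + (-1.507)/1.0211 = -1.3379 → -1.34.
α₁ = Φ(-1.34) = 0.0901; rank = round(200 × 0.0901) = 18; θ*₍18₎ = 90.69.
Upper: z₀ + z₂ = 1.783; 1 − a(z₀+z₂) = 0.9750; argument = 1.9666 → 1.97; α₂ = 0.9756; rank = 195; θ*₍195₎ = 97.29.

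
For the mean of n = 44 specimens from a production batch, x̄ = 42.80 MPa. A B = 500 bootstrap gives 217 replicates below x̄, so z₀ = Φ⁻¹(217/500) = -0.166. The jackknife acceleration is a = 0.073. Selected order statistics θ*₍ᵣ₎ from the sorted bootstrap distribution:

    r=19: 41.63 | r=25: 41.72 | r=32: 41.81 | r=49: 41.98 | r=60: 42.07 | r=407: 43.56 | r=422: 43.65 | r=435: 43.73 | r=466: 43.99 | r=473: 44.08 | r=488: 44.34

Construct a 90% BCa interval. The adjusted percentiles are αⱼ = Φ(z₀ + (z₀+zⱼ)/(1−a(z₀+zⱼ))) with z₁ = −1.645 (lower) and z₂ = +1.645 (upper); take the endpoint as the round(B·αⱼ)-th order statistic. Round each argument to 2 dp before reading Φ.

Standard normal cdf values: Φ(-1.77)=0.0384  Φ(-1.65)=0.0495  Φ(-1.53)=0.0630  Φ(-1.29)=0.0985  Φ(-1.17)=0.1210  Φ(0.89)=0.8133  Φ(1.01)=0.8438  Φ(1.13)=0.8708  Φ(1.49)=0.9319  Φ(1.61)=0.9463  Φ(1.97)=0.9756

Lower: z₀ + z₁ = -0.166 + (-1.645) = -1.811; 1 − a(z₀+z₁) = 1 − (0.073)(-1.811) = 1.1322; argument = -0.166 + (-1.811)/1.1322 = -1.7655 → -1.77.
α₁ = Φ(-1.77) = 0.0384; rank = round(500 × 0.0384) = 19; θ*₍19₎ = 41.63.
Upper: z₀ + z₂ = 1.479; 1 − a(z₀+z₂) = 0.8920; argument = 1.4920 → 1.49; α₂ = 0.9319; rank = 466; θ*₍466₎ = 43.99.

(41.63, 43.99)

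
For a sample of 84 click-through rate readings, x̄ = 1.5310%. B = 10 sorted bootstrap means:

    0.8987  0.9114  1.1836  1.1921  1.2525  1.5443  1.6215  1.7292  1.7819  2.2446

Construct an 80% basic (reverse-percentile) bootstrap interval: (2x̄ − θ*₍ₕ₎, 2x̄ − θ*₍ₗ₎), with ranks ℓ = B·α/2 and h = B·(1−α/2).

Percentile endpoints at ranks 1 and 9: θ*₍1₎ = 0.8987, θ*₍9₎ = 1.7819.
Basic interval reflects these around x̄:
  lower = 2 × 1.5310 − 1.7819 = 1.2801
  upper = 2 × 1.5310 − 0.8987 = 2.1633

(1.2801, 2.1633)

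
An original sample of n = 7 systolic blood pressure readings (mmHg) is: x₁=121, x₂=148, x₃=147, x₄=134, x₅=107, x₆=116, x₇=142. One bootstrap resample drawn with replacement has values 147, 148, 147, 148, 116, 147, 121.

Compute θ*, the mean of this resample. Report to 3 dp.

Mean = (147 + 148 + 147 + 148 + 116 + 147 + 121) / 7 = 974.0 / 7 = 139.143

θ* = 139.143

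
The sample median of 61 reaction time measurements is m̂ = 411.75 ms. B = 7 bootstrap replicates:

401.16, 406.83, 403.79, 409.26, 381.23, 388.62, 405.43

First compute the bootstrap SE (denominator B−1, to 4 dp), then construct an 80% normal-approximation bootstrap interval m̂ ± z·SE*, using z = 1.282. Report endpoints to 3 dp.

(398.330, 425.170)

Mean of replicates = 399.4743; sum of squared deviations = 657.4738; SE* = √(657.4738/6) = 10.4680
Margin = 1.282 × 10.4680 = 13.4200
Interval: 411.75 ± 13.4200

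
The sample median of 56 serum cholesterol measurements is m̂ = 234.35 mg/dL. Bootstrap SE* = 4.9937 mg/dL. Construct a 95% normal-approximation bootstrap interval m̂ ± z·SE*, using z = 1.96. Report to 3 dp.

(224.562, 244.138)

Margin = 1.96 × 4.9937 = 9.7877
Interval: 234.35 ± 9.7877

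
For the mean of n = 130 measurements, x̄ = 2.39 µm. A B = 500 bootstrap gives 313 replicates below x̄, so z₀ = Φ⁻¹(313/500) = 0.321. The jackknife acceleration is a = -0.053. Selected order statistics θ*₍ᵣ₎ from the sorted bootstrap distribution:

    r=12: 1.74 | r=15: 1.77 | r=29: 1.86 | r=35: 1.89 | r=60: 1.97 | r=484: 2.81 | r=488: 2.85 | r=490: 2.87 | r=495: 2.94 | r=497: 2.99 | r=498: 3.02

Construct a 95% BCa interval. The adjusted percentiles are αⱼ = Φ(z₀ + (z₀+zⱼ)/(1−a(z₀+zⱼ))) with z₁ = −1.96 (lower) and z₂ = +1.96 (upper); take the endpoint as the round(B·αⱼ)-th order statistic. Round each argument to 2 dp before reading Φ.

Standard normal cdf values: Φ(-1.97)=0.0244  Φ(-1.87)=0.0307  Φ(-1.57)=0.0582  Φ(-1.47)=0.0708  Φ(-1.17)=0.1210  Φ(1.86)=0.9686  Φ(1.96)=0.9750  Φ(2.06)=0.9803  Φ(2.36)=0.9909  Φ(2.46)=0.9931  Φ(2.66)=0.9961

Lower: z₀ + z₁ = 0.321 + (-1.960) = -1.639; 1 − a(z₀+z₁) = 1 − (-0.053)(-1.639) = 0.9131; argument = 0.321 + (-1.639)/0.9131 = -1.4739 → -1.47.
α₁ = Φ(-1.47) = 0.0708; rank = round(500 × 0.0708) = 35; θ*₍35₎ = 1.89.
Upper: z₀ + z₂ = 2.281; 1 − a(z₀+z₂) = 1.1209; argument = 2.3560 → 2.36; α₂ = 0.9909; rank = 495; θ*₍495₎ = 2.94.

(1.89, 2.94)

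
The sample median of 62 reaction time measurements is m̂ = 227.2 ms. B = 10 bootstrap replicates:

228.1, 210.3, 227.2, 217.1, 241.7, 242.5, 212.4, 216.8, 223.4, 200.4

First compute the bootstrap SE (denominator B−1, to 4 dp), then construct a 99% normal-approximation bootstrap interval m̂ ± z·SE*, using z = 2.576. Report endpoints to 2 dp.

Mean of replicates = 221.9900; sum of squared deviations = 1621.2090; SE* = √(1621.2090/9) = 13.4214
Margin = 2.576 × 13.4214 = 34.574
Interval: 227.2 ± 34.574

(192.63, 261.77)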